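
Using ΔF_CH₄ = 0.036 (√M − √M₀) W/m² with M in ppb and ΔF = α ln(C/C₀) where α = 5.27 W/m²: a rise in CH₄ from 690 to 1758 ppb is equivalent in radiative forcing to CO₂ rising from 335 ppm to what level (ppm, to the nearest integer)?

C ≈ 373 ppm

CH₄ forcing: 0.036 × (√1758 − √690) = 0.036 × (41.9285 − 26.2679) = 0.036 × 15.6606 = 0.56378 W/m².
Set 5.27 ln(C/335) = 0.56378: ln(C/335) = 0.56378/5.27 = 0.10698, so C = 335 × e^0.10698 = 335 × 1.11291 = 372.82 ppm.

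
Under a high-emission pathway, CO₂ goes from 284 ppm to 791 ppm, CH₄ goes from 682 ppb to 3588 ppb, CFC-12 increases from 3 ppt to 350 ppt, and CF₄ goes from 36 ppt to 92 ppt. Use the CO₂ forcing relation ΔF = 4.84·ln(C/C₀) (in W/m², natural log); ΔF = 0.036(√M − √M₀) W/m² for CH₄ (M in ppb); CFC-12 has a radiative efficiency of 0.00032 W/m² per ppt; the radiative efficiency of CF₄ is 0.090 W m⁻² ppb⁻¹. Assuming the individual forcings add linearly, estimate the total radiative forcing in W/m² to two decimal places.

CO₂: 4.84 × ln(791/284) = 4.84 × ln(2.78521) = 4.84 × 1.02432 = 4.9577 W/m².
CH₄: 0.036 × (√3588 − √682) = 0.036 × (59.8999 − 26.1151) = 0.036 × 33.7848 = 1.2163 W/m².
CFC-12: ΔF = 0.00032 × (350 − 3) = 0.00032 × 347 = 0.1110 W/m².
CF₄: Δ = 92 − 36 = 56 ppt = 0.056 ppb; ΔF = 0.090 × 0.056 = 0.0050 W/m².
Total ΔF = 4.9577 + 1.2163 + 0.1110 + 0.0050 = 6.2900 W/m².

ΔF = 6.29 W/m²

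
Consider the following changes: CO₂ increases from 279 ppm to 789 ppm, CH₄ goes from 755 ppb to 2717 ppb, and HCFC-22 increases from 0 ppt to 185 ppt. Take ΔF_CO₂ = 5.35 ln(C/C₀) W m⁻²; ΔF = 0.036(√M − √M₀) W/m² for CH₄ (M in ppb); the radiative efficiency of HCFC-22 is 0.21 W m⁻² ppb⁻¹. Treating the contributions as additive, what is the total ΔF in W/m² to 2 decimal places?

CO₂: 5.35 × ln(789/279) = 5.35 × ln(2.82796) = 5.35 × 1.03956 = 5.5616 W/m².
CH₄: 0.036 × (√2717 − √755) = 0.036 × (52.1249 − 27.4773) = 0.036 × 24.6476 = 0.8873 W/m².
HCFC-22: Δ = 185 − 0 = 185 ppt = 0.185 ppb; ΔF = 0.21 × 0.185 = 0.0389 W/m².
Total ΔF = 5.5616 + 0.8873 + 0.0389 = 6.4878 W/m².

ΔF = 6.49 W/m²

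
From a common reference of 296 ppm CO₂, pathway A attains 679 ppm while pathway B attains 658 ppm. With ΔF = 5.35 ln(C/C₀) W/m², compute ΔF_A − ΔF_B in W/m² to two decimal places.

ΔF_A = 5.35 ln(679/296) = 5.35 × 0.83026 = 4.4419 W/m².
ΔF_B = 5.35 ln(658/296) = 5.35 × 0.79885 = 4.2738 W/m².
Difference: 4.4419 − 4.2738 = 0.1681 W/m².
(Equivalently, ΔF_A − ΔF_B = 5.35 ln(679/658) = 5.35 × 0.03142 = 0.1681 W/m².)

ΔF_A − ΔF_B = 0.17 W/m²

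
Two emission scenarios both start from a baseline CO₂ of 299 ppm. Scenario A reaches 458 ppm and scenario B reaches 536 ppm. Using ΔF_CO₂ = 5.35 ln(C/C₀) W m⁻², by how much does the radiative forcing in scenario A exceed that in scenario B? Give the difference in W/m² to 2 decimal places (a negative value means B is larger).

ΔF_A − ΔF_B = -0.84 W/m²

ΔF_A = 5.35 ln(458/299) = 5.35 × 0.42643 = 2.2814 W/m².
ΔF_B = 5.35 ln(536/299) = 5.35 × 0.58369 = 3.1227 W/m².
Difference: 2.2814 − 3.1227 = -0.8413 W/m².
(Equivalently, ΔF_A − ΔF_B = 5.35 ln(458/536) = 5.35 × -0.15726 = -0.8413 W/m².)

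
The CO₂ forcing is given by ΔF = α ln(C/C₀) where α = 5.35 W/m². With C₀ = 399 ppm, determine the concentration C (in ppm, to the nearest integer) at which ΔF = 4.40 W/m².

Set 5.35 ln(C/399) = 4.40, so ln(C/399) = 4.40/5.35 = 0.82243.
Then C/399 = e^0.82243 = 2.27602, giving C = 399 × 2.27602 = 908.13 ppm.

C ≈ 908 ppm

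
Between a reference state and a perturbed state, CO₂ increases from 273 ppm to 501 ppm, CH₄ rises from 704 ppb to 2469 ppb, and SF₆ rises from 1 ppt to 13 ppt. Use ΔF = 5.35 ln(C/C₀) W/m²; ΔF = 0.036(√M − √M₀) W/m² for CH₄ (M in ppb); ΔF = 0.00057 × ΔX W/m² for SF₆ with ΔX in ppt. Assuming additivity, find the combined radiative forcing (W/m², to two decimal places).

CO₂: 5.35 × ln(501/273) = 5.35 × ln(1.83516) = 5.35 × 0.60713 = 3.2481 W/m².
CH₄: 0.036 × (√2469 − √704) = 0.036 × (49.6890 − 26.5330) = 0.036 × 23.1560 = 0.8336 W/m².
SF₆: ΔF = 0.00057 × (13 − 1) = 0.00057 × 12 = 0.0068 W/m².
Total ΔF = 3.2481 + 0.8336 + 0.0068 = 4.0885 W/m².

ΔF = 4.09 W/m²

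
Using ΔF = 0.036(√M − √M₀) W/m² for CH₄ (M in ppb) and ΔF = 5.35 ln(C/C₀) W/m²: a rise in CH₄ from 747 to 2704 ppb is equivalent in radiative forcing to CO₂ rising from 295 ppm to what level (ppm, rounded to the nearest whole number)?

C ≈ 348 ppm

CH₄ forcing: 0.036 × (√2704 − √747) = 0.036 × (52.0000 − 27.3313) = 0.036 × 24.6687 = 0.88807 W/m².
Set 5.35 ln(C/295) = 0.88807: ln(C/295) = 0.88807/5.35 = 0.16599, so C = 295 × e^0.16599 = 295 × 1.18056 = 348.27 ppm.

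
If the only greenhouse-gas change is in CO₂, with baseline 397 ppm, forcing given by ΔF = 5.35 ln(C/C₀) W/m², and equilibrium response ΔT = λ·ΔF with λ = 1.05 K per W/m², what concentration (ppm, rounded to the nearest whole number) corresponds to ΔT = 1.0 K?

Required forcing: ΔF = ΔT/λ = 1.0/1.05 = 0.9524 W/m².
Then ln(C/397) = ΔF/5.35 = 0.9524/5.35 = 0.17802.
So C = 397 × e^0.17802 = 397 × 1.19485 = 474.36 ppm.

C ≈ 474 ppm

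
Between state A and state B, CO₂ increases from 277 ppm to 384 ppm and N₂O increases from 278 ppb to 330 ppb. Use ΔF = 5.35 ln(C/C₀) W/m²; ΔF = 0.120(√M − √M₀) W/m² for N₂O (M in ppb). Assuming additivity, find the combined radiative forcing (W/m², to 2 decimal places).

CO₂: 5.35 × ln(384/277) = 5.35 × ln(1.38628) = 5.35 × 0.32662 = 1.7474 W/m².
N₂O: 0.120 × (√330 − √278) = 0.120 × (18.1659 − 16.6733) = 0.120 × 1.4926 = 0.1791 W/m².
Total ΔF = 1.7474 + 0.1791 = 1.9265 W/m².

ΔF = 1.93 W/m²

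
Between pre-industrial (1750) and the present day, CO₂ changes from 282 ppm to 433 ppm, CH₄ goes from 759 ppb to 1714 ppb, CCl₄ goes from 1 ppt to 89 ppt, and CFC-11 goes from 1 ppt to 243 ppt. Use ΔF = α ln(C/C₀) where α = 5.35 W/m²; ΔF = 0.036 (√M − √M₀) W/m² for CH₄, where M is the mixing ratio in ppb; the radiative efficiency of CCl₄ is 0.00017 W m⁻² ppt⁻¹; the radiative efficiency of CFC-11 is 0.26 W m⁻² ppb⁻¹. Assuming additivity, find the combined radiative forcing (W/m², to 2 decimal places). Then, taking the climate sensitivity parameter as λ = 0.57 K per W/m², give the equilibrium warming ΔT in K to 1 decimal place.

ΔF = 2.87 W/m²; ΔT = 1.6 K

CO₂: 5.35 × ln(433/282) = 5.35 × ln(1.53546) = 5.35 × 0.42883 = 2.2942 W/m².
CH₄: 0.036 × (√1714 − √759) = 0.036 × (41.4005 − 27.5500) = 0.036 × 13.8505 = 0.4986 W/m².
CCl₄: ΔF = 0.00017 × (89 − 1) = 0.00017 × 88 = 0.0150 W/m².
CFC-11: Δ = 243 − 1 = 242 ppt = 0.242 ppb; ΔF = 0.26 × 0.242 = 0.0629 W/m².
Total ΔF = 2.2942 + 0.4986 + 0.0150 + 0.0629 = 2.8707 W/m².
ΔT = λ ΔF = 0.57 × 2.87 = 1.6359 K.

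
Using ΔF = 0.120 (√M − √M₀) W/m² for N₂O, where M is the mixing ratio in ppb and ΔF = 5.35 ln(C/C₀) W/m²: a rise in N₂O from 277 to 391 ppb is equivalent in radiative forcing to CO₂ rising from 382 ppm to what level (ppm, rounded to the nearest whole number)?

C ≈ 410 ppm

N₂O forcing: 0.120 × (√391 − √277) = 0.120 × (19.7737 − 16.6433) = 0.120 × 3.1304 = 0.37565 W/m².
Set 5.35 ln(C/382) = 0.37565: ln(C/382) = 0.37565/5.35 = 0.07021, so C = 382 × e^0.07021 = 382 × 1.07273 = 409.78 ppm.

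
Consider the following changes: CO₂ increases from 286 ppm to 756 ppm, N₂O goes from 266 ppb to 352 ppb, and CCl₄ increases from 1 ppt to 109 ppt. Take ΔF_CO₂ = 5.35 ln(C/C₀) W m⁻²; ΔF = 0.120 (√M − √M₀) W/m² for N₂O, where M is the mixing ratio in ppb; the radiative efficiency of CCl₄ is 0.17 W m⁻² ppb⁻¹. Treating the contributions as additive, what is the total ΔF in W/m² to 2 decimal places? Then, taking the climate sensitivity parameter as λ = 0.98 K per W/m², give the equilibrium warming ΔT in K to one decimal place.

CO₂: 5.35 × ln(756/286) = 5.35 × ln(2.64336) = 5.35 × 0.97205 = 5.2005 W/m².
N₂O: 0.120 × (√352 − √266) = 0.120 × (18.7617 − 16.3095) = 0.120 × 2.4522 = 0.2943 W/m².
CCl₄: Δ = 109 − 1 = 108 ppt = 0.108 ppb; ΔF = 0.17 × 0.108 = 0.0184 W/m².
Total ΔF = 5.2005 + 0.2943 + 0.0184 = 5.5132 W/m².
ΔT = λ ΔF = 0.98 × 5.51 = 5.3998 K.

ΔF = 5.51 W/m²; ΔT = 5.4 K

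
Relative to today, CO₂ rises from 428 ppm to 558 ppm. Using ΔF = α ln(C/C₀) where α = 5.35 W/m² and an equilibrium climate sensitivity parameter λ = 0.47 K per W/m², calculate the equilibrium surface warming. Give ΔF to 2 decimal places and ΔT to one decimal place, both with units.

CO₂: 5.35 × ln(558/428) = 5.35 × ln(1.30374) = 5.35 × 0.26524 = 1.4190 W/m².
ΔT = λ ΔF = 0.47 × 1.42 = 0.6674 K.

ΔF = 1.42 W/m²; ΔT = 0.7 K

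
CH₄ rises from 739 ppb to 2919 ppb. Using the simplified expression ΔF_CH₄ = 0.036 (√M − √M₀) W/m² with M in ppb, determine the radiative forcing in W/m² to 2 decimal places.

CH₄: 0.036 × (√2919 − √739) = 0.036 × (54.0278 − 27.1846) = 0.036 × 26.8432 = 0.9664 W/m².

ΔF = 0.97 W/m²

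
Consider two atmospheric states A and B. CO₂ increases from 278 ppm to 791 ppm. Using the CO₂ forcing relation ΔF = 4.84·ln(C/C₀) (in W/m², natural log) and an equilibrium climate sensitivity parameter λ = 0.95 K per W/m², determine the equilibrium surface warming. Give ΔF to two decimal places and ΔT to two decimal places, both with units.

ΔF = 5.06 W/m²; ΔT = 4.81 K

CO₂: 4.84 × ln(791/278) = 4.84 × ln(2.84532) = 4.84 × 1.04568 = 5.0611 W/m².
ΔT = λ ΔF = 0.95 × 5.06 = 4.8070 K.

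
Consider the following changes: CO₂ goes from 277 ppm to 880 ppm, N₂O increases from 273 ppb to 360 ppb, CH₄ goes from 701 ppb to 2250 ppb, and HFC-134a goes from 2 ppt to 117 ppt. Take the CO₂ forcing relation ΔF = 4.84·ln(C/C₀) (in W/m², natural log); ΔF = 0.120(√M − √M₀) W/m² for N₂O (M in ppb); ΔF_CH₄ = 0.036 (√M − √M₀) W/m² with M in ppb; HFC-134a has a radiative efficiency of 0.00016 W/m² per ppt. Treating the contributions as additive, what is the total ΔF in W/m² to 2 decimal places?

CO₂: 4.84 × ln(880/277) = 4.84 × ln(3.17690) = 4.84 × 1.15591 = 5.5946 W/m².
N₂O: 0.120 × (√360 − √273) = 0.120 × (18.9737 − 16.5227) = 0.120 × 2.4510 = 0.2941 W/m².
CH₄: 0.036 × (√2250 − √701) = 0.036 × (47.4342 − 26.4764) = 0.036 × 20.9578 = 0.7545 W/m².
HFC-134a: ΔF = 0.00016 × (117 − 2) = 0.00016 × 115 = 0.0184 W/m².
Total ΔF = 5.5946 + 0.2941 + 0.7545 + 0.0184 = 6.6616 W/m².

ΔF = 6.66 W/m²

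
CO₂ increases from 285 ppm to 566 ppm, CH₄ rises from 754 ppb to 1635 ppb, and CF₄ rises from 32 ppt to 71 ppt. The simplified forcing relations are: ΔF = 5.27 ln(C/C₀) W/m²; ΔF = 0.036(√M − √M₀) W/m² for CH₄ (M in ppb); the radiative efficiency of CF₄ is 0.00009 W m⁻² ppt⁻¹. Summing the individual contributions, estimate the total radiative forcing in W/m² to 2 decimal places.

ΔF = 4.09 W/m²

CO₂: 5.27 × ln(566/285) = 5.27 × ln(1.98596) = 5.27 × 0.68610 = 3.6157 W/m².
CH₄: 0.036 × (√1635 − √754) = 0.036 × (40.4351 − 27.4591) = 0.036 × 12.9760 = 0.4671 W/m².
CF₄: ΔF = 0.00009 × (71 − 32) = 0.00009 × 39 = 0.0035 W/m².
Total ΔF = 3.6157 + 0.4671 + 0.0035 = 4.0863 W/m².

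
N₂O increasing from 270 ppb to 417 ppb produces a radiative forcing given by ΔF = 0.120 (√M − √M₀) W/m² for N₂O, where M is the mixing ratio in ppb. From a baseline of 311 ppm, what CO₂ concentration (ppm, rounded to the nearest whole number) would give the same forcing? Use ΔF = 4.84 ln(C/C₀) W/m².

C ≈ 343 ppm

N₂O forcing: 0.120 × (√417 − √270) = 0.120 × (20.4206 − 16.4317) = 0.120 × 3.9889 = 0.47867 W/m².
Set 4.84 ln(C/311) = 0.47867: ln(C/311) = 0.47867/4.84 = 0.09890, so C = 311 × e^0.09890 = 311 × 1.10396 = 343.33 ppm.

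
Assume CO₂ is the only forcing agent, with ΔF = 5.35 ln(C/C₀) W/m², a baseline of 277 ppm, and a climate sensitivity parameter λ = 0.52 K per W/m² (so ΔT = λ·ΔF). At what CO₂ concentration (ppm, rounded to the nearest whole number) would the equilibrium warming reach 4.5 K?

Required forcing: ΔF = ΔT/λ = 4.5/0.52 = 8.6538 W/m².
Then ln(C/277) = ΔF/5.35 = 8.6538/5.35 = 1.61753.
So C = 277 × e^1.61753 = 277 × 5.04062 = 1396.25 ppm.

C ≈ 1396 ppm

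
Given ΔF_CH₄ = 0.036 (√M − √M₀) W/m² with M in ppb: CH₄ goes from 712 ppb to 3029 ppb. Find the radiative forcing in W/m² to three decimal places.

CH₄: 0.036 × (√3029 − √712) = 0.036 × (55.0364 − 26.6833) = 0.036 × 28.3531 = 1.0207 W/m².

ΔF = 1.021 W/m²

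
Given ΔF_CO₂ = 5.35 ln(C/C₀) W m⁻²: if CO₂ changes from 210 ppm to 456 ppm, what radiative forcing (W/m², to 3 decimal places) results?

ΔF = 4.148 W/m²

CO₂: 5.35 × ln(456/210) = 5.35 × ln(2.17143) = 5.35 × 0.77539 = 4.1483 W/m².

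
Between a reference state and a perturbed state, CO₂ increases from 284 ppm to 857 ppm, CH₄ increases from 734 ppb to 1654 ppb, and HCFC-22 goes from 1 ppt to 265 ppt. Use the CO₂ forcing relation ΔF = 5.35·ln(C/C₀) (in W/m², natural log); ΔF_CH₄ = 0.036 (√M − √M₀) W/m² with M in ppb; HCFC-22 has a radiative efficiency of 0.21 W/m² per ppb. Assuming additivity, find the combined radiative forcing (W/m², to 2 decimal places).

ΔF = 6.45 W/m²

CO₂: 5.35 × ln(857/284) = 5.35 × ln(3.01761) = 5.35 × 1.10447 = 5.9089 W/m².
CH₄: 0.036 × (√1654 − √734) = 0.036 × (40.6694 − 27.0924) = 0.036 × 13.5770 = 0.4888 W/m².
HCFC-22: Δ = 265 − 1 = 264 ppt = 0.264 ppb; ΔF = 0.21 × 0.264 = 0.0554 W/m².
Total ΔF = 5.9089 + 0.4888 + 0.0554 = 6.4531 W/m².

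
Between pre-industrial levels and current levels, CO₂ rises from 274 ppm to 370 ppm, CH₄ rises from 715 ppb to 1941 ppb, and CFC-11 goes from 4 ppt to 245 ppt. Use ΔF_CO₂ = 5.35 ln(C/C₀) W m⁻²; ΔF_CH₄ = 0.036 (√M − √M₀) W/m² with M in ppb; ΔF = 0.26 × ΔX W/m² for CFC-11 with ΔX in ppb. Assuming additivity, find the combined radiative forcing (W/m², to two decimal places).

ΔF = 2.29 W/m²

CO₂: 5.35 × ln(370/274) = 5.35 × ln(1.35036) = 5.35 × 0.30037 = 1.6070 W/m².
CH₄: 0.036 × (√1941 − √715) = 0.036 × (44.0568 − 26.7395) = 0.036 × 17.3173 = 0.6234 W/m².
CFC-11: Δ = 245 − 4 = 241 ppt = 0.241 ppb; ΔF = 0.26 × 0.241 = 0.0627 W/m².
Total ΔF = 1.6070 + 0.6234 + 0.0627 = 2.2931 W/m².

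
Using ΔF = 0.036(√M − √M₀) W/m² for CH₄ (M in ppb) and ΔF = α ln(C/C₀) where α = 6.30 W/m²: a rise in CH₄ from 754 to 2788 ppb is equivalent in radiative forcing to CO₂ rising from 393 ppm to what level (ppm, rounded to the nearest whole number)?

CH₄ forcing: 0.036 × (√2788 − √754) = 0.036 × (52.8015 − 27.4591) = 0.036 × 25.3424 = 0.91233 W/m².
Set 6.30 ln(C/393) = 0.91233: ln(C/393) = 0.91233/6.30 = 0.14481, so C = 393 × e^0.14481 = 393 × 1.15582 = 454.24 ppm.

C ≈ 454 ppm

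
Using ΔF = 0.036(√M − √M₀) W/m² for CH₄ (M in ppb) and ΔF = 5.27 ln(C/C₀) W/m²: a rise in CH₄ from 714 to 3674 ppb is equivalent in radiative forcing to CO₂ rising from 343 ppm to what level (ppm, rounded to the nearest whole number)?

C ≈ 432 ppm

CH₄ forcing: 0.036 × (√3674 − √714) = 0.036 × (60.6135 − 26.7208) = 0.036 × 33.8927 = 1.22014 W/m².
Set 5.27 ln(C/343) = 1.22014: ln(C/343) = 1.22014/5.27 = 0.23153, so C = 343 × e^0.23153 = 343 × 1.26053 = 432.36 ppm.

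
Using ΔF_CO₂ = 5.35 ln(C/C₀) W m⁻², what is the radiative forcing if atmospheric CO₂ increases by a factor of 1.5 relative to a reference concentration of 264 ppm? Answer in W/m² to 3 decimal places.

ΔF = 5.35 × ln(1.5) = 5.35 × 0.40547 = 2.1693 W/m².

ΔF = 2.169 W/m²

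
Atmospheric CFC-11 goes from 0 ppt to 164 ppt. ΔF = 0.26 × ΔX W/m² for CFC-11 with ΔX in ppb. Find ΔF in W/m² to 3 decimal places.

ΔF = 0.043 W/m²

CFC-11: Δ = 164 − 0 = 164 ppt = 0.164 ppb; ΔF = 0.26 × 0.164 = 0.0426 W/m².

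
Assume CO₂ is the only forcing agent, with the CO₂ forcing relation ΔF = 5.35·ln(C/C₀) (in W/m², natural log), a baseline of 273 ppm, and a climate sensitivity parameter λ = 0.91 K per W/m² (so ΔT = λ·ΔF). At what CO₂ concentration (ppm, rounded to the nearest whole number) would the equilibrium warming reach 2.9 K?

Required forcing: ΔF = ΔT/λ = 2.9/0.91 = 3.1868 W/m².
Then ln(C/273) = ΔF/5.35 = 3.1868/5.35 = 0.59566.
So C = 273 × e^0.59566 = 273 × 1.81423 = 495.28 ppm.

C ≈ 495 ppm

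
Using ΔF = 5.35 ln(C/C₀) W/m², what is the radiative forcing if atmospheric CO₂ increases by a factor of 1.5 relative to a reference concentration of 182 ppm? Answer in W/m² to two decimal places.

ΔF = 5.35 × ln(1.5) = 5.35 × 0.40547 = 2.1693 W/m².

ΔF = 2.17 W/m²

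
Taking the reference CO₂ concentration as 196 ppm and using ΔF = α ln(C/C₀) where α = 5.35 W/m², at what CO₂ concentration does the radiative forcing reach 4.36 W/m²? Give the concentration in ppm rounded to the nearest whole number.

C ≈ 443 ppm

Set 5.35 ln(C/196) = 4.36, so ln(C/196) = 4.36/5.35 = 0.81495.
Then C/196 = e^0.81495 = 2.25906, giving C = 196 × 2.25906 = 442.78 ppm.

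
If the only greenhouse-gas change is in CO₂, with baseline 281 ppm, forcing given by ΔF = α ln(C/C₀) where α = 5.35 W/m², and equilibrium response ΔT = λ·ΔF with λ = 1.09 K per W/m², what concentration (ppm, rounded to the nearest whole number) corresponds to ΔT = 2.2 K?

C ≈ 410 ppm

Required forcing: ΔF = ΔT/λ = 2.2/1.09 = 2.0183 W/m².
Then ln(C/281) = ΔF/5.35 = 2.0183/5.35 = 0.37725.
So C = 281 × e^0.37725 = 281 × 1.45827 = 409.77 ppm.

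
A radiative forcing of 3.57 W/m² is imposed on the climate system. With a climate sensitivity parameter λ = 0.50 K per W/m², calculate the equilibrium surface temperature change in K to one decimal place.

ΔT = 1.8 K

ΔT = λ ΔF = 0.50 × 3.57 = 1.7850 K.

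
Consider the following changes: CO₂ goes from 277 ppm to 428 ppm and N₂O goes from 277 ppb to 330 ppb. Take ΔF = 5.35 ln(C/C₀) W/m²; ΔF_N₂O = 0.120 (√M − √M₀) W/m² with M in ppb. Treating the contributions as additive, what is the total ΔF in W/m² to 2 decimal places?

ΔF = 2.51 W/m²

CO₂: 5.35 × ln(428/277) = 5.35 × ln(1.54513) = 5.35 × 0.43511 = 2.3278 W/m².
N₂O: 0.120 × (√330 − √277) = 0.120 × (18.1659 − 16.6433) = 0.120 × 1.5226 = 0.1827 W/m².
Total ΔF = 2.3278 + 0.1827 = 2.5105 W/m².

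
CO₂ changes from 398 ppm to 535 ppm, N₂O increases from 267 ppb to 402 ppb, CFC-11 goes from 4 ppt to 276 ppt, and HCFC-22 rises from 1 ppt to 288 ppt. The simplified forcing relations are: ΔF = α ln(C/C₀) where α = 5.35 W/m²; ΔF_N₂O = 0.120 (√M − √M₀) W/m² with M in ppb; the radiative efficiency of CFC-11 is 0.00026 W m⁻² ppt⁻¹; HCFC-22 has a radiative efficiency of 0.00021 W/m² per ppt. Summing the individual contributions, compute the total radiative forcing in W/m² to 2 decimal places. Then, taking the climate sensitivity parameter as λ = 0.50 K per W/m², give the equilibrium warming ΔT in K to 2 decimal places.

ΔF = 2.16 W/m²; ΔT = 1.08 K

CO₂: 5.35 × ln(535/398) = 5.35 × ln(1.34422) = 5.35 × 0.29581 = 1.5826 W/m².
N₂O: 0.120 × (√402 − √267) = 0.120 × (20.0499 − 16.3401) = 0.120 × 3.7098 = 0.4452 W/m².
CFC-11: ΔF = 0.00026 × (276 − 4) = 0.00026 × 272 = 0.0707 W/m².
HCFC-22: ΔF = 0.00021 × (288 − 1) = 0.00021 × 287 = 0.0603 W/m².
Total ΔF = 1.5826 + 0.4452 + 0.0707 + 0.0603 = 2.1588 W/m².
ΔT = λ ΔF = 0.50 × 2.16 = 1.0800 K.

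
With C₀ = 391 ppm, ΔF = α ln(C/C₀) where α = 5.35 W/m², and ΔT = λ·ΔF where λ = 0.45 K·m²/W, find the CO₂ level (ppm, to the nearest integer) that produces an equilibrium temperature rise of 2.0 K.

Required forcing: ΔF = ΔT/λ = 2.0/0.45 = 4.4444 W/m².
Then ln(C/391) = ΔF/5.35 = 4.4444/5.35 = 0.83073.
So C = 391 × e^0.83073 = 391 × 2.29499 = 897.34 ppm.

C ≈ 897 ppm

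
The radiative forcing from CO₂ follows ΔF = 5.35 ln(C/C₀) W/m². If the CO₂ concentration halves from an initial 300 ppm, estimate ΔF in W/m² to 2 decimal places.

ΔF = -3.71 W/m²

Because the forcing depends only on the ratio C/C₀, the initial concentration does not enter.
ΔF = 5.35 × ln(0.5) = 5.35 × -0.69315 = -3.7084 W/m².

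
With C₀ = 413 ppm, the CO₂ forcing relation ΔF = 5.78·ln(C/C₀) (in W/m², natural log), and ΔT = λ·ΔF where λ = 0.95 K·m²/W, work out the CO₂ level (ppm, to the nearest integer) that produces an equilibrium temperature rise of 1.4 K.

Required forcing: ΔF = ΔT/λ = 1.4/0.95 = 1.4737 W/m².
Then ln(C/413) = ΔF/5.78 = 1.4737/5.78 = 0.25497.
So C = 413 × e^0.25497 = 413 × 1.29042 = 532.94 ppm.

C ≈ 533 ppm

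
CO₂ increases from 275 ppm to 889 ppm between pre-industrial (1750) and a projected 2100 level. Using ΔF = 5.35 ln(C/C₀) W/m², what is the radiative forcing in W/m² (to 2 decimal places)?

CO₂ absorption bands are partially saturated, so forcing scales with the logarithm of the concentration ratio.
CO₂: 5.35 × ln(889/275) = 5.35 × ln(3.23273) = 5.35 × 1.17333 = 6.2773 W/m².

ΔF = 6.28 W/m²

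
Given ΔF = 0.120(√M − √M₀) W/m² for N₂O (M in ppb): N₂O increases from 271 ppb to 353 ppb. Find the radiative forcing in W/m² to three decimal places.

ΔF = 0.279 W/m²

N₂O: 0.120 × (√353 − √271) = 0.120 × (18.7883 − 16.4621) = 0.120 × 2.3262 = 0.2791 W/m².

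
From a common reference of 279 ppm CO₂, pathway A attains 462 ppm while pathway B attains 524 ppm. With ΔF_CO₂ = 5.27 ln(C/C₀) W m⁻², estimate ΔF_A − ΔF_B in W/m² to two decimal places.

ΔF_A − ΔF_B = -0.66 W/m²

ΔF_A = 5.27 ln(462/279) = 5.27 × 0.50435 = 2.6579 W/m².
ΔF_B = 5.27 ln(524/279) = 5.27 × 0.63028 = 3.3216 W/m².
Difference: 2.6579 − 3.3216 = -0.6637 W/m².
(Equivalently, ΔF_A − ΔF_B = 5.27 ln(462/524) = 5.27 × -0.12593 = -0.6637 W/m².)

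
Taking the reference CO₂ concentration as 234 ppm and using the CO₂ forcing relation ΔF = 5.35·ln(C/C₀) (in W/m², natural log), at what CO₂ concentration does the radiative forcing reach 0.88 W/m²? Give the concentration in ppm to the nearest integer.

C ≈ 276 ppm

Set 5.35 ln(C/234) = 0.88, so ln(C/234) = 0.88/5.35 = 0.16449.
Then C/234 = e^0.16449 = 1.17879, giving C = 234 × 1.17879 = 275.84 ppm.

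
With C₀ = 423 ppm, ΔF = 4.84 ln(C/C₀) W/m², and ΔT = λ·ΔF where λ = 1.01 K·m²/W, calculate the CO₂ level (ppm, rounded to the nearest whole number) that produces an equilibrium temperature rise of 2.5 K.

Required forcing: ΔF = ΔT/λ = 2.5/1.01 = 2.4752 W/m².
Then ln(C/423) = ΔF/4.84 = 2.4752/4.84 = 0.51140.
So C = 423 × e^0.51140 = 423 × 1.66762 = 705.40 ppm.

C ≈ 705 ppm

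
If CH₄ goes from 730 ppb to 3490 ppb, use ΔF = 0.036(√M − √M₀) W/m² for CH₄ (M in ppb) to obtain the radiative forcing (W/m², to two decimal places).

CH₄: 0.036 × (√3490 − √730) = 0.036 × (59.0762 − 27.0185) = 0.036 × 32.0577 = 1.1541 W/m².

ΔF = 1.15 W/m²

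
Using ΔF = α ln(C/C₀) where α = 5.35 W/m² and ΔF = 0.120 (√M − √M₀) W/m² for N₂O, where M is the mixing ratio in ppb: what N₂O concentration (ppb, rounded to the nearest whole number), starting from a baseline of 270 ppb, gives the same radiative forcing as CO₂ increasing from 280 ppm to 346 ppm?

M ≈ 669 ppb

CO₂ forcing: 5.35 × ln(346/280) = 5.35 × 0.211649 = 1.13232 W/m².
Set 0.120(√M − √270) = 1.13232: √M = 1.13232/0.120 + √270 = 9.4360 + 16.4317 = 25.8677.
M = (25.8677)² = 669.14 ppb.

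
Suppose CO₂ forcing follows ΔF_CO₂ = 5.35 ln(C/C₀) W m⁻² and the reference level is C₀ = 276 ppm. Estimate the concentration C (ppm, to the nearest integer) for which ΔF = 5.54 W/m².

C ≈ 777 ppm

Set 5.35 ln(C/276) = 5.54, so ln(C/276) = 5.54/5.35 = 1.03551.
Then C/276 = e^1.03551 = 2.81654, giving C = 276 × 2.81654 = 777.37 ppm.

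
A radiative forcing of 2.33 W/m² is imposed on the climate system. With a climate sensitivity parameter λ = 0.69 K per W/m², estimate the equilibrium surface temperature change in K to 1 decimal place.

ΔT = λ ΔF = 0.69 × 2.33 = 1.6077 K.

ΔT = 1.6 K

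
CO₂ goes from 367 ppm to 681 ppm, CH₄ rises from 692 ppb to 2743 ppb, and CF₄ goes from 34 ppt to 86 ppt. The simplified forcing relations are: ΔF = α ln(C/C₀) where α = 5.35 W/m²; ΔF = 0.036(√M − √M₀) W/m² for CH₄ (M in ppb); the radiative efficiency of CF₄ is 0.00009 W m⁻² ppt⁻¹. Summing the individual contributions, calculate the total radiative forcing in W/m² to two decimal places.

CO₂: 5.35 × ln(681/367) = 5.35 × ln(1.85559) = 5.35 × 0.61820 = 3.3074 W/m².
CH₄: 0.036 × (√2743 − √692) = 0.036 × (52.3737 − 26.3059) = 0.036 × 26.0678 = 0.9384 W/m².
CF₄: ΔF = 0.00009 × (86 − 34) = 0.00009 × 52 = 0.0047 W/m².
Total ΔF = 3.3074 + 0.9384 + 0.0047 = 4.2505 W/m².

ΔF = 4.25 W/m²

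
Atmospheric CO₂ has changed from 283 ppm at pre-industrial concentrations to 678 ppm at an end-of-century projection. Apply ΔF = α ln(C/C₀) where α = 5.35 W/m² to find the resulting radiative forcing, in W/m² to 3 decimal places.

CO₂: 5.35 × ln(678/283) = 5.35 × ln(2.39576) = 5.35 × 0.87370 = 4.6743 W/m².

ΔF = 4.674 W/m²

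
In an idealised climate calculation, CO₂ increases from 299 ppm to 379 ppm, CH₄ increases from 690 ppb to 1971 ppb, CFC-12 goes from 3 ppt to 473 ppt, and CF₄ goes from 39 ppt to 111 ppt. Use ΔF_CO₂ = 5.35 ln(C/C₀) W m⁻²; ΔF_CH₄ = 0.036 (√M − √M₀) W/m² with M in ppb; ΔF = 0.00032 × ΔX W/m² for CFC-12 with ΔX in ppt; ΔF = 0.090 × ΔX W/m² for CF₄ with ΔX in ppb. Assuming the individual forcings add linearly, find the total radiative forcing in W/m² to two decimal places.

CO₂: 5.35 × ln(379/299) = 5.35 × ln(1.26756) = 5.35 × 0.23709 = 1.2684 W/m².
CH₄: 0.036 × (√1971 − √690) = 0.036 × (44.3959 − 26.2679) = 0.036 × 18.1280 = 0.6526 W/m².
CFC-12: ΔF = 0.00032 × (473 − 3) = 0.00032 × 470 = 0.1504 W/m².
CF₄: Δ = 111 − 39 = 72 ppt = 0.072 ppb; ΔF = 0.090 × 0.072 = 0.0065 W/m².
Total ΔF = 1.2684 + 0.6526 + 0.1504 + 0.0065 = 2.0779 W/m².

ΔF = 2.08 W/m²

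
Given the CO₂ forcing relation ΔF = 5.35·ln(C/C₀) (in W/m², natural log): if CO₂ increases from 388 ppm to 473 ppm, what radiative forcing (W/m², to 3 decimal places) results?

ΔF = 1.060 W/m²

CO₂: 5.35 × ln(473/388) = 5.35 × ln(1.21907) = 5.35 × 0.19809 = 1.0598 W/m².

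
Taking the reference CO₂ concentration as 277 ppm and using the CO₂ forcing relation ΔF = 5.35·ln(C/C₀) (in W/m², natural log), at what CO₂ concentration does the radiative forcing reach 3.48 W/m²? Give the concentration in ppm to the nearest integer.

Set 5.35 ln(C/277) = 3.48, so ln(C/277) = 3.48/5.35 = 0.65047.
Then C/277 = e^0.65047 = 1.91644, giving C = 277 × 1.91644 = 530.85 ppm.

C ≈ 531 ppm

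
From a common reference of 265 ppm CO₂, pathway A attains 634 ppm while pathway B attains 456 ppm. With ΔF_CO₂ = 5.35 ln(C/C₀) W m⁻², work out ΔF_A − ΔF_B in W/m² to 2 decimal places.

ΔF_A = 5.35 ln(634/265) = 5.35 × 0.87232 = 4.6669 W/m².
ΔF_B = 5.35 ln(456/265) = 5.35 × 0.54276 = 2.9038 W/m².
Difference: 4.6669 − 2.9038 = 1.7631 W/m².
(Equivalently, ΔF_A − ΔF_B = 5.35 ln(634/456) = 5.35 × 0.32956 = 1.7631 W/m².)

ΔF_A − ΔF_B = 1.76 W/m²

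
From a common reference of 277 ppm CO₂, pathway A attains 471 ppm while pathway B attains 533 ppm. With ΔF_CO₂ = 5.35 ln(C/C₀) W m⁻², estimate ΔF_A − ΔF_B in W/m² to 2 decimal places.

ΔF_A = 5.35 ln(471/277) = 5.35 × 0.53084 = 2.8400 W/m².
ΔF_B = 5.35 ln(533/277) = 5.35 × 0.65450 = 3.5016 W/m².
Difference: 2.8400 − 3.5016 = -0.6616 W/m².
(Equivalently, ΔF_A − ΔF_B = 5.35 ln(471/533) = 5.35 × -0.12366 = -0.6616 W/m².)

ΔF_A − ΔF_B = -0.66 W/m²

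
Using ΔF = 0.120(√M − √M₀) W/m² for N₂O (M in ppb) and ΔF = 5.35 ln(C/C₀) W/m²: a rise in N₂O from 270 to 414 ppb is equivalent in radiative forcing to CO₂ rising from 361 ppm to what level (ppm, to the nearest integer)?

C ≈ 394 ppm

N₂O forcing: 0.120 × (√414 − √270) = 0.120 × (20.3470 − 16.4317) = 0.120 × 3.9153 = 0.46984 W/m².
Set 5.35 ln(C/361) = 0.46984: ln(C/361) = 0.46984/5.35 = 0.08782, so C = 361 × e^0.08782 = 361 × 1.09179 = 394.14 ppm.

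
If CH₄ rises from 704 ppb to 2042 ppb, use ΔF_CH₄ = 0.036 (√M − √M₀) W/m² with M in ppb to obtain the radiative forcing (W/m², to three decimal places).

ΔF = 0.672 W/m²

CH₄: 0.036 × (√2042 − √704) = 0.036 × (45.1885 − 26.5330) = 0.036 × 18.6555 = 0.6716 W/m².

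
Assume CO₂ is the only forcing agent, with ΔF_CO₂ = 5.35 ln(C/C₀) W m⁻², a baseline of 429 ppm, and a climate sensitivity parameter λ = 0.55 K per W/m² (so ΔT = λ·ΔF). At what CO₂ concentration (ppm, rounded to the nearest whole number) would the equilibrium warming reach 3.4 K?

Required forcing: ΔF = ΔT/λ = 3.4/0.55 = 6.1818 W/m².
Then ln(C/429) = ΔF/5.35 = 6.1818/5.35 = 1.15548.
So C = 429 × e^1.15548 = 429 × 3.17555 = 1362.31 ppm.

C ≈ 1362 ppm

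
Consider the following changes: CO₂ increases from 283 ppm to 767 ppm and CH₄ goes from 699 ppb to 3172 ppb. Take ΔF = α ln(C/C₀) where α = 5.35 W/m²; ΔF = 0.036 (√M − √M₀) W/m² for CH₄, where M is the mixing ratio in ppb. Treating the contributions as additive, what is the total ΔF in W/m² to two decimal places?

CO₂: 5.35 × ln(767/283) = 5.35 × ln(2.71025) = 5.35 × 0.99704 = 5.3342 W/m².
CH₄: 0.036 × (√3172 − √699) = 0.036 × (56.3205 − 26.4386) = 0.036 × 29.8819 = 1.0757 W/m².
Total ΔF = 5.3342 + 1.0757 = 6.4099 W/m².

ΔF = 6.41 W/m²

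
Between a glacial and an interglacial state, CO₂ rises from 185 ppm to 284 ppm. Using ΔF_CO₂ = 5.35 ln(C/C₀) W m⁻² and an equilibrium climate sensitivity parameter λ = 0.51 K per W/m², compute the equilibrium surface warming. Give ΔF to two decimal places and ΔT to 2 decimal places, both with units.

ΔF = 2.29 W/m²; ΔT = 1.17 K

CO₂: 5.35 × ln(284/185) = 5.35 × ln(1.53514) = 5.35 × 0.42862 = 2.2931 W/m².
ΔT = λ ΔF = 0.51 × 2.29 = 1.1679 K.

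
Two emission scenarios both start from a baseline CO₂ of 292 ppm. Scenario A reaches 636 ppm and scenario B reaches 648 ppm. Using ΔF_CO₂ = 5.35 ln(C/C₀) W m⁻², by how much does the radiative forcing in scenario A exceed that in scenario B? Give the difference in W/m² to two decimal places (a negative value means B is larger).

ΔF_A − ΔF_B = -0.10 W/m²

ΔF_A = 5.35 ln(636/292) = 5.35 × 0.77844 = 4.1647 W/m².
ΔF_B = 5.35 ln(648/292) = 5.35 × 0.79714 = 4.2647 W/m².
Difference: 4.1647 − 4.2647 = -0.1000 W/m².
(Equivalently, ΔF_A − ΔF_B = 5.35 ln(636/648) = 5.35 × -0.01869 = -0.1000 W/m².)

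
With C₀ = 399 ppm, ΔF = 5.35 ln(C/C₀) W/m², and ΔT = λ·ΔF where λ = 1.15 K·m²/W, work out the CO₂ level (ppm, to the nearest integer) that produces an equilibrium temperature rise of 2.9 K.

Required forcing: ΔF = ΔT/λ = 2.9/1.15 = 2.5217 W/m².
Then ln(C/399) = ΔF/5.35 = 2.5217/5.35 = 0.47135.
So C = 399 × e^0.47135 = 399 × 1.60216 = 639.26 ppm.

C ≈ 639 ppm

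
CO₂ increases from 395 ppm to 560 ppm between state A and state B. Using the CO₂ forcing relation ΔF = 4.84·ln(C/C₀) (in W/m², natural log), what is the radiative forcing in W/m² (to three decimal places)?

CO₂ absorption bands are partially saturated, so forcing scales with the logarithm of the concentration ratio.
CO₂: 4.84 × ln(560/395) = 4.84 × ln(1.41772) = 4.84 × 0.34905 = 1.6894 W/m².

ΔF = 1.689 W/m²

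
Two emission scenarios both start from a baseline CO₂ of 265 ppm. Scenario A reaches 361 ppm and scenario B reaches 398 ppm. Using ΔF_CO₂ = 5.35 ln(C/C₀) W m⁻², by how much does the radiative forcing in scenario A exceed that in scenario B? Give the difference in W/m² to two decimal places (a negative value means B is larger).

ΔF_A − ΔF_B = -0.52 W/m²

ΔF_A = 5.35 ln(361/265) = 5.35 × 0.30915 = 1.6540 W/m².
ΔF_B = 5.35 ln(398/265) = 5.35 × 0.40672 = 2.1760 W/m².
Difference: 1.6540 − 2.1760 = -0.5220 W/m².
(Equivalently, ΔF_A − ΔF_B = 5.35 ln(361/398) = 5.35 × -0.09757 = -0.5220 W/m².)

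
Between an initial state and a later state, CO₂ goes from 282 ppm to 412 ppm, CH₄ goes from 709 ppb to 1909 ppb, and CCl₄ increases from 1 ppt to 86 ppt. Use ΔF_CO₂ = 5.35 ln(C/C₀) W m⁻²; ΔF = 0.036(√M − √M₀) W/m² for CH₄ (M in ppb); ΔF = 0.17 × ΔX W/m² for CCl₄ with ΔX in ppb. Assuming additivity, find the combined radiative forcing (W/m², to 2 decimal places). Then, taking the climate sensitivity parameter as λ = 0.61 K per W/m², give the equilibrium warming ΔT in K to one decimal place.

ΔF = 2.66 W/m²; ΔT = 1.6 K

CO₂: 5.35 × ln(412/282) = 5.35 × ln(1.46099) = 5.35 × 0.37911 = 2.0282 W/m².
CH₄: 0.036 × (√1909 − √709) = 0.036 × (43.6921 − 26.6271) = 0.036 × 17.0650 = 0.6143 W/m².
CCl₄: Δ = 86 − 1 = 85 ppt = 0.085 ppb; ΔF = 0.17 × 0.085 = 0.0145 W/m².
Total ΔF = 2.0282 + 0.6143 + 0.0145 = 2.6570 W/m².
ΔT = λ ΔF = 0.61 × 2.66 = 1.6226 K.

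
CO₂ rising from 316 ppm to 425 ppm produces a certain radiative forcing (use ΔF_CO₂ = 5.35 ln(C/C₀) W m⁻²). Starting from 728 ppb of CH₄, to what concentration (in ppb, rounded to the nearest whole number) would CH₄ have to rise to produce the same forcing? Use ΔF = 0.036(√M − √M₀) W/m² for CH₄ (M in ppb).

CO₂ forcing: 5.35 × ln(425/316) = 5.35 × 0.296347 = 1.58546 W/m².
Set 0.036(√M − √728) = 1.58546: √M = 1.58546/0.036 + √728 = 44.0406 + 26.9815 = 71.0221.
M = (71.0221)² = 5044.14 ppb.

M ≈ 5044 ppb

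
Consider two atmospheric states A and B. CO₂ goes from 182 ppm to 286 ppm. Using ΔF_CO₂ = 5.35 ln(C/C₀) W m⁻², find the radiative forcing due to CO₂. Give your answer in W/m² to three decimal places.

CO₂ absorption bands are partially saturated, so forcing scales with the logarithm of the concentration ratio.
CO₂: 5.35 × ln(286/182) = 5.35 × ln(1.57143) = 5.35 × 0.45199 = 2.4181 W/m².

ΔF = 2.418 W/m²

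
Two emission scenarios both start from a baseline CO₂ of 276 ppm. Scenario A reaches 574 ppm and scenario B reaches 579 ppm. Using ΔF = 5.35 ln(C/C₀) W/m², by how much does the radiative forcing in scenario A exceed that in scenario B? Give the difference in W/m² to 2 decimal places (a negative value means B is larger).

ΔF_A − ΔF_B = -0.05 W/m²

ΔF_A = 5.35 ln(574/276) = 5.35 × 0.73223 = 3.9174 W/m².
ΔF_B = 5.35 ln(579/276) = 5.35 × 0.74090 = 3.9638 W/m².
Difference: 3.9174 − 3.9638 = -0.0464 W/m².
(Equivalently, ΔF_A − ΔF_B = 5.35 ln(574/579) = 5.35 × -0.00867 = -0.0464 W/m².)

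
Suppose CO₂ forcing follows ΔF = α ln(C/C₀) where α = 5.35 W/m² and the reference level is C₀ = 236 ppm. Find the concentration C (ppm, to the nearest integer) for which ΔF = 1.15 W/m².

Set 5.35 ln(C/236) = 1.15, so ln(C/236) = 1.15/5.35 = 0.21495.
Then C/236 = e^0.21495 = 1.23980, giving C = 236 × 1.23980 = 292.59 ppm.

C ≈ 293 ppm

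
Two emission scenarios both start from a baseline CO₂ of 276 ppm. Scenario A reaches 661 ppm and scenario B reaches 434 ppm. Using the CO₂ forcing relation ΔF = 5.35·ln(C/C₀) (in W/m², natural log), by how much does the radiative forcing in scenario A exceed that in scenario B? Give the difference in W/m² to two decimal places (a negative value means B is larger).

ΔF_A = 5.35 ln(661/276) = 5.35 × 0.87335 = 4.6724 W/m².
ΔF_B = 5.35 ln(434/276) = 5.35 × 0.45264 = 2.4216 W/m².
Difference: 4.6724 − 2.4216 = 2.2508 W/m².

ΔF_A − ΔF_B = 2.25 W/m²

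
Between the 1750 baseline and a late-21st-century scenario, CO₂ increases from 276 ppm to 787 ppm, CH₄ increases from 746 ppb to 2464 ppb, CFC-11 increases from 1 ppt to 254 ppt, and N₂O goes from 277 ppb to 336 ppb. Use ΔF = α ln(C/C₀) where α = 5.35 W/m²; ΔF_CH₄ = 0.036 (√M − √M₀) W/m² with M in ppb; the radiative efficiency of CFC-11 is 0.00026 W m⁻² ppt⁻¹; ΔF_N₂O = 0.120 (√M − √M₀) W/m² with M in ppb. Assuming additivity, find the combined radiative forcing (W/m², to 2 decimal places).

ΔF = 6.68 W/m²

CO₂: 5.35 × ln(787/276) = 5.35 × ln(2.85145) = 5.35 × 1.04783 = 5.6059 W/m².
CH₄: 0.036 × (√2464 − √746) = 0.036 × (49.6387 − 27.3130) = 0.036 × 22.3257 = 0.8037 W/m².
CFC-11: ΔF = 0.00026 × (254 − 1) = 0.00026 × 253 = 0.0658 W/m².
N₂O: 0.120 × (√336 − √277) = 0.120 × (18.3303 − 16.6433) = 0.120 × 1.6870 = 0.2024 W/m².
Total ΔF = 5.6059 + 0.8037 + 0.0658 + 0.2024 = 6.6778 W/m².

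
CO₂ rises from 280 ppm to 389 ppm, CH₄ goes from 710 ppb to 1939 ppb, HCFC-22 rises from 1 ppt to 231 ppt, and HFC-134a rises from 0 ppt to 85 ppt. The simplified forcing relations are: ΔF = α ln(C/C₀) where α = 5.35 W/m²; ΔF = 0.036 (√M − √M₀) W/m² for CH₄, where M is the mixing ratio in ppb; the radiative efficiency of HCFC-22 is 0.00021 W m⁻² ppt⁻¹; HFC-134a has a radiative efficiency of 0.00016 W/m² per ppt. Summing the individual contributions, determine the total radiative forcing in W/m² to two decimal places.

CO₂: 5.35 × ln(389/280) = 5.35 × ln(1.38929) = 5.35 × 0.32879 = 1.7590 W/m².
CH₄: 0.036 × (√1939 − √710) = 0.036 × (44.0341 − 26.6458) = 0.036 × 17.3883 = 0.6260 W/m².
HCFC-22: ΔF = 0.00021 × (231 − 1) = 0.00021 × 230 = 0.0483 W/m².
HFC-134a: ΔF = 0.00016 × (85 − 0) = 0.00016 × 85 = 0.0136 W/m².
Total ΔF = 1.7590 + 0.6260 + 0.0483 + 0.0136 = 2.4469 W/m².

ΔF = 2.45 W/m²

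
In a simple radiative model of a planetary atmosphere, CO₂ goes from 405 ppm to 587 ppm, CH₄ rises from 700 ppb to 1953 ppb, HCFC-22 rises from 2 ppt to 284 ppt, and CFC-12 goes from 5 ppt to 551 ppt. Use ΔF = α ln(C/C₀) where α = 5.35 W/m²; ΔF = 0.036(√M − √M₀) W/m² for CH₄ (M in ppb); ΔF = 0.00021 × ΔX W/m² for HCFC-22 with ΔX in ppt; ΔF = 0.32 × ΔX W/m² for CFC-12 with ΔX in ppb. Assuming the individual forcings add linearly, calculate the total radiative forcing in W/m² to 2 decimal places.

ΔF = 2.86 W/m²

CO₂: 5.35 × ln(587/405) = 5.35 × ln(1.44938) = 5.35 × 0.37114 = 1.9856 W/m².
CH₄: 0.036 × (√1953 − √700) = 0.036 × (44.1928 − 26.4575) = 0.036 × 17.7353 = 0.6385 W/m².
HCFC-22: ΔF = 0.00021 × (284 − 2) = 0.00021 × 282 = 0.0592 W/m².
CFC-12: Δ = 551 − 5 = 546 ppt = 0.546 ppb; ΔF = 0.32 × 0.546 = 0.1747 W/m².
Total ΔF = 1.9856 + 0.6385 + 0.0592 + 0.1747 = 2.8580 W/m².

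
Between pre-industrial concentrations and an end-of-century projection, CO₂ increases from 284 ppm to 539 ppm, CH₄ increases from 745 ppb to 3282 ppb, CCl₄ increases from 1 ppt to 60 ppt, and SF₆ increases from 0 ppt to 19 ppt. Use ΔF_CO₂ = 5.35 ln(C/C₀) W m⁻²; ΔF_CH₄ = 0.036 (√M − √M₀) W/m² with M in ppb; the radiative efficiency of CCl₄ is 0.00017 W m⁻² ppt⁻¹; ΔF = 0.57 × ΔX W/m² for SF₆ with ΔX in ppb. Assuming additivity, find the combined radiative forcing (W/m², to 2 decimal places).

ΔF = 4.53 W/m²

CO₂: 5.35 × ln(539/284) = 5.35 × ln(1.89789) = 5.35 × 0.64074 = 3.4280 W/m².
CH₄: 0.036 × (√3282 − √745) = 0.036 × (57.2887 − 27.2947) = 0.036 × 29.9940 = 1.0798 W/m².
CCl₄: ΔF = 0.00017 × (60 − 1) = 0.00017 × 59 = 0.0100 W/m².
SF₆: Δ = 19 − 0 = 19 ppt = 0.019 ppb; ΔF = 0.57 × 0.019 = 0.0108 W/m².
Total ΔF = 3.4280 + 1.0798 + 0.0100 + 0.0108 = 4.5286 W/m².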